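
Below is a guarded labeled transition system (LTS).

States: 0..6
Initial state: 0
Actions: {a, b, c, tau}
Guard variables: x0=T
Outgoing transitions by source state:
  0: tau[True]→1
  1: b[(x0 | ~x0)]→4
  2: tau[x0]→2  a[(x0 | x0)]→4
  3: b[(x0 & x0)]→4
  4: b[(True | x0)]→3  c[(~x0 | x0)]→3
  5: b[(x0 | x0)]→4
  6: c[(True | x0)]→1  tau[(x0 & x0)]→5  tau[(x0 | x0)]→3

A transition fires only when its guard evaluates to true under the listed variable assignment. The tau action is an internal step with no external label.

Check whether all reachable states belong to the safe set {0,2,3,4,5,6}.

Allowed set {0,2,3,4,5,6}
R = {0,1,3,4}
  0: ok
  1: VIOLATES
  3: ok
  4: ok
counterexample path to 1: tau

Answer: INVARIANT VIOLATED at state 1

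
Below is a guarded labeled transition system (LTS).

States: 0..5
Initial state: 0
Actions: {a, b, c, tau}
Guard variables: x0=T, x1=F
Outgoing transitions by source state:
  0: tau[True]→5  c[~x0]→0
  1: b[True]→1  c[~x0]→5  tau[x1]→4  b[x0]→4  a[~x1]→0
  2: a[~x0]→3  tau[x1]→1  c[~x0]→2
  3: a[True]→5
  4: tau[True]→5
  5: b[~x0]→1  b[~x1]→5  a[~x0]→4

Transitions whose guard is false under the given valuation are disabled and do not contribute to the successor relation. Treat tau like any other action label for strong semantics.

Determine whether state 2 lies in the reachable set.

Answer: UNREACHABLE

Analysis:
7 transition(s) survive guard evaluation.
depth 0: {0}
depth 1: {5}  cumulative {0,5}
R = {0,5}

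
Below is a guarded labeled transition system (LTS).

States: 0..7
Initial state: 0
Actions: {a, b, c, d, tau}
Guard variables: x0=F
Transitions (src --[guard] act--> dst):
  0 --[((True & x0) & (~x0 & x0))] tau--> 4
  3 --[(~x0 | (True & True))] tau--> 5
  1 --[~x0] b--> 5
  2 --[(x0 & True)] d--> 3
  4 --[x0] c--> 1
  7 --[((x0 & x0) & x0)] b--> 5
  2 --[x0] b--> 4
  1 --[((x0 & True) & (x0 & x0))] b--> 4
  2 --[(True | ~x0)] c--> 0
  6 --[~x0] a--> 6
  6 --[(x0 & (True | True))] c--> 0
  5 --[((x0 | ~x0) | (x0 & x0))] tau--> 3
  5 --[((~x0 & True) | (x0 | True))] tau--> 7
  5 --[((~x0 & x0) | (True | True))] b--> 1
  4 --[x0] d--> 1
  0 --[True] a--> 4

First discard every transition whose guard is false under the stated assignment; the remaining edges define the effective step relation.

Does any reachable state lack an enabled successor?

R = {0,4}
  0: a→4  [1 exit(s)]
  4: ∅  [STUCK]
trace reaching 4: a

Answer: DEADLOCK at state 4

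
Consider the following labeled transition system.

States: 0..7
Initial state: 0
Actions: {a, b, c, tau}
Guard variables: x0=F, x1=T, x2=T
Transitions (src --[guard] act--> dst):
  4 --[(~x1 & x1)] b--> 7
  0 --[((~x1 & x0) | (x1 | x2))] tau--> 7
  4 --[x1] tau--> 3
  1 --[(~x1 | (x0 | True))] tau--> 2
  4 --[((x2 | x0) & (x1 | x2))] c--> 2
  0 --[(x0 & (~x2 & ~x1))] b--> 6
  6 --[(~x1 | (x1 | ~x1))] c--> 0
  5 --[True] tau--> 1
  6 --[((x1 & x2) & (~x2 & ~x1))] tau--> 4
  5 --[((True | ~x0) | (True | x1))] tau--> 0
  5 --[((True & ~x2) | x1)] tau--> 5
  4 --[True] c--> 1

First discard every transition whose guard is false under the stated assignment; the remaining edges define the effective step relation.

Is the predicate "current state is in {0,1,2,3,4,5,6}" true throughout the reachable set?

Allowed set {0,1,2,3,4,5,6}
Reachable = {0,7}
  0: safe
  7: VIOLATES
reach 7 via tau — violates

Answer: INVARIANT VIOLATED at state 7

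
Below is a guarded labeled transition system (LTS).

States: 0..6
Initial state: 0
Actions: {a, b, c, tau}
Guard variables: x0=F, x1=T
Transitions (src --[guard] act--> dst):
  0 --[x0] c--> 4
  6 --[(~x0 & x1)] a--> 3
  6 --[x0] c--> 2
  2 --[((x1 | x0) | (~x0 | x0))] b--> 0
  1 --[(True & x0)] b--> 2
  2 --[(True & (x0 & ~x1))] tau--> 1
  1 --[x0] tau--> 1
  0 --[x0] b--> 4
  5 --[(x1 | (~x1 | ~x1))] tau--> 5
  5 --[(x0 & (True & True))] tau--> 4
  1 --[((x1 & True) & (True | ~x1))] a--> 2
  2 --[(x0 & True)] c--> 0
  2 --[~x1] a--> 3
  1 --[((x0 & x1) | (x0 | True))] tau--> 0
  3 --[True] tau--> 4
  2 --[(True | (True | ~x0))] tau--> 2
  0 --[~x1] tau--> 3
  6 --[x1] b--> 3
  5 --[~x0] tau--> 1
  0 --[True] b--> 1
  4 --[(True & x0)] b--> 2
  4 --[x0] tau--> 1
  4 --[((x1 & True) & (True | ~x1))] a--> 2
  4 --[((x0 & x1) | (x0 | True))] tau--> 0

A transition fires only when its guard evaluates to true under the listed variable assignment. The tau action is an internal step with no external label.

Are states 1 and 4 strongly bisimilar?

Answer: BISIMILAR

Trace:
Bisimulation quotient by refinement:
  round 0: {{0,1,2,3,4,5,6}}
  round 1: {{0},{1,4},{2},{3,5},{6}}
  round 2: {{0},{1,4},{2},{3},{5},{6}}
stable after 3 split(s): 6 block(s)
[1]={1,4}  [4]={1,4}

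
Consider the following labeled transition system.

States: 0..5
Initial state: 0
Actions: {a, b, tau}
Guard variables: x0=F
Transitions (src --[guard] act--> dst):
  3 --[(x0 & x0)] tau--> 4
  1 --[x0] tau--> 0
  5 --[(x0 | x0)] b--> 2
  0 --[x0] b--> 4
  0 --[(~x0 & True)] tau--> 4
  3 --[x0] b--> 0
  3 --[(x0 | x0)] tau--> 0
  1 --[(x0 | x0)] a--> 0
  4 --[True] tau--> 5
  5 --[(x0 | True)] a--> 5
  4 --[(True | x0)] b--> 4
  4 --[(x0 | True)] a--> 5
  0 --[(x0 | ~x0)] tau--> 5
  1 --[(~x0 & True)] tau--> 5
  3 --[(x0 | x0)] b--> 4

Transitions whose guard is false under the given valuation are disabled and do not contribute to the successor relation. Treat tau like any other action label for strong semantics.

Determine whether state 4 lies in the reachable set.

Guard filter leaves 7 enabled edge(s).
depth 0: {0}
depth 1: {4,5}  cumulative {0,4,5}
R = {0,4,5}
Path to 4: tau

Answer: REACHABLE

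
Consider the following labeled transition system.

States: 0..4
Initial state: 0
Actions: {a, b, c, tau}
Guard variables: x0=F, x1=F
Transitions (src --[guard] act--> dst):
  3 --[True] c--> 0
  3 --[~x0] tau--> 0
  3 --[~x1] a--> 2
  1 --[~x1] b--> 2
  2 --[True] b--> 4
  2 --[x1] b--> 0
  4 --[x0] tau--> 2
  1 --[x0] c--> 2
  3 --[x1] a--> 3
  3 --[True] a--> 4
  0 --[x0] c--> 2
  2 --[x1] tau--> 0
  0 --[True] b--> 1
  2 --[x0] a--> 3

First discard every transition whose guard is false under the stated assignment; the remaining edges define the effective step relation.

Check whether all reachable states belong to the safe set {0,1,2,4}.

Allowed set {0,1,2,4}
Reach set: {0,1,2,4}
  0: safe
  1: safe
  2: safe
  4: safe

Answer: INVARIANT HOLDS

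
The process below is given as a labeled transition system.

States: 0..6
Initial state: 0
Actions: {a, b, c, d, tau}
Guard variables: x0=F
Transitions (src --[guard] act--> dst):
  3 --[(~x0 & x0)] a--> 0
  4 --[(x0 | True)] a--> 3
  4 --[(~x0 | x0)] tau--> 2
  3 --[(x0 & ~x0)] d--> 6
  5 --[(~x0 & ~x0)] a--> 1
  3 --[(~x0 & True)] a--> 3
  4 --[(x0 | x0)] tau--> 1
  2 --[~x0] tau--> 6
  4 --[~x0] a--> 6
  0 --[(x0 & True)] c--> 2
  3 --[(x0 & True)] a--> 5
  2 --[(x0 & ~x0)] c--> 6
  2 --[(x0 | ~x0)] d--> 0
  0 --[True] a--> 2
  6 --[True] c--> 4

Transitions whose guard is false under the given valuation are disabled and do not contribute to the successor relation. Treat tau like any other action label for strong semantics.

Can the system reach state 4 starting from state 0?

Answer: REACHABLE

Trace:
Guard filter leaves 9 enabled edge(s).
L0 = {0}
L1 = {2}  now seen {0,2}
L2 = {6}  now seen {0,2,6}
L3 = {4}  now seen {0,2,4,6}
L4 = {3}  now seen {0,2,3,4,6}
R = {0,2,3,4,6}
trace reaching 4: a·tau·c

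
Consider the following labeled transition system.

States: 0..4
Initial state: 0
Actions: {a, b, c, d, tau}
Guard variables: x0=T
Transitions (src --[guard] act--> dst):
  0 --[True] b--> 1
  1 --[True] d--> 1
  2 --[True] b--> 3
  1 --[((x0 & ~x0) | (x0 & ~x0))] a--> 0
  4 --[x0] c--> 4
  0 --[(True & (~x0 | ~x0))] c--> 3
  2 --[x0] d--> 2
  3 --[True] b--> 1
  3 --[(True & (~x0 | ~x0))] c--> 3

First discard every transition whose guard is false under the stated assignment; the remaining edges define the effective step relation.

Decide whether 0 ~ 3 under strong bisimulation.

Answer: BISIMILAR

Working:
Refine partition for ~:
  P[0] = {{0,1,2,3,4}}
  P[1] = {{0,3},{1},{2},{4}}
stable after 2 split(s): 4 block(s)
class of 0: {0,3}; class of 3: {0,3}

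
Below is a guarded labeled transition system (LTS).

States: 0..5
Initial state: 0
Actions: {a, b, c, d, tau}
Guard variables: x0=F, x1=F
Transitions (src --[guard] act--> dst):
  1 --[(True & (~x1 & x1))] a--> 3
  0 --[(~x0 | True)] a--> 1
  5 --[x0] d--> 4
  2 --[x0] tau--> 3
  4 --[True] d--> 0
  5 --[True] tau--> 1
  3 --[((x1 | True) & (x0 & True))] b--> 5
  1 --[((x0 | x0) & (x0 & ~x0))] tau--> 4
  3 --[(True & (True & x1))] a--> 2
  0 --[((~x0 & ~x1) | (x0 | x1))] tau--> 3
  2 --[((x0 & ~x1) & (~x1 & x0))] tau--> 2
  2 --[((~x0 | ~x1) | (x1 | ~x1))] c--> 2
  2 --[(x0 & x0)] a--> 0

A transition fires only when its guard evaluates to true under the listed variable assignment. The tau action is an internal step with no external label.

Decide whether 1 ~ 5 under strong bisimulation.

Bisimulation quotient by refinement:
  π0 = {{0,1,2,3,4,5}}
  π1 = {{0},{1,3},{2},{4},{5}}
5 equivalence class(es) (converged in 2)
1∈{1,3}, 5∈{5}

Answer: NOT BISIMILAR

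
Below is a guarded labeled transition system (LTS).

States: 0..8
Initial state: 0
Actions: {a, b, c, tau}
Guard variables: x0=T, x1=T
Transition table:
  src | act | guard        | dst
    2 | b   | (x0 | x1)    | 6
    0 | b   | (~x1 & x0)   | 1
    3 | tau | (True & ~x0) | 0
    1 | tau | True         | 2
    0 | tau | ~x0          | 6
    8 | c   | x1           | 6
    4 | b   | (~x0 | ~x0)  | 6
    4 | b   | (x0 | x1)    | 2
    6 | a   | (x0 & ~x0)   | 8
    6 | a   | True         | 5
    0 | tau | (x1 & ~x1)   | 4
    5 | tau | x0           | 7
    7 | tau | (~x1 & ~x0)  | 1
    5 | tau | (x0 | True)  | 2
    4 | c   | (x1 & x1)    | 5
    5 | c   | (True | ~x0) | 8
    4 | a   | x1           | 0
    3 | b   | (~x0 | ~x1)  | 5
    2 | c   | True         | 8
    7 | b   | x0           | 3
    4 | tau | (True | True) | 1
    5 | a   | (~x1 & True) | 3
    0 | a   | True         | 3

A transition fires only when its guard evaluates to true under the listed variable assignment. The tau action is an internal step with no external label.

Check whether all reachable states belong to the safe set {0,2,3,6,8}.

Answer: INVARIANT HOLDS

Working:
Allowed set {0,2,3,6,8}
R = {0,3}
  0: safe
  3: safe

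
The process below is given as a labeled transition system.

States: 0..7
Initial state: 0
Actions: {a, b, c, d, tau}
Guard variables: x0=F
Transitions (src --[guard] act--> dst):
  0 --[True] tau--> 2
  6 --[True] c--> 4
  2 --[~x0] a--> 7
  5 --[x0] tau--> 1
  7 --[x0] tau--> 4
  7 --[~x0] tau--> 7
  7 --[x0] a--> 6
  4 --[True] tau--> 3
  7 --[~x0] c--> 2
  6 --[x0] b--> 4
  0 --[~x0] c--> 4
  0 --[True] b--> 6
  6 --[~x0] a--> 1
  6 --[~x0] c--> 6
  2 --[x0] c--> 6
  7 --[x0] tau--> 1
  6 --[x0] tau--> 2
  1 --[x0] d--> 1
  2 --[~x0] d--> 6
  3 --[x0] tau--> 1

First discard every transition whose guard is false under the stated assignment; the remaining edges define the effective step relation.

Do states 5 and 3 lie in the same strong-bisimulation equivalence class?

Answer: BISIMILAR

Working:
Bisimulation quotient by refinement:
  π0 = {{0,1,2,3,4,5,6,7}}
  π1 = {{0},{1,3,5},{2},{4},{6},{7}}
6 equivalence class(es) (converged in 2)
5∈{1,3,5}, 3∈{1,3,5}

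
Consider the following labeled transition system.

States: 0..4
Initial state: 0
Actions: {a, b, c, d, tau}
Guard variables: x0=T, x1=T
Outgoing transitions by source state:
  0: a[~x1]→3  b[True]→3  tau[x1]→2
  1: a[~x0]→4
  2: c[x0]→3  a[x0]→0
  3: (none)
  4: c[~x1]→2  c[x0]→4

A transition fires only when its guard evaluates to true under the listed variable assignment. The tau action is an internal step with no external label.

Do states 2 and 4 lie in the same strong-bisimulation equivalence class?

Bisimulation quotient by refinement:
  P[0] = {{0,1,2,3,4}}
  P[1] = {{0},{1,3},{2},{4}}
stable after 2 split(s): 4 block(s)
[2]={2}  [4]={4}

Answer: NOT BISIMILAR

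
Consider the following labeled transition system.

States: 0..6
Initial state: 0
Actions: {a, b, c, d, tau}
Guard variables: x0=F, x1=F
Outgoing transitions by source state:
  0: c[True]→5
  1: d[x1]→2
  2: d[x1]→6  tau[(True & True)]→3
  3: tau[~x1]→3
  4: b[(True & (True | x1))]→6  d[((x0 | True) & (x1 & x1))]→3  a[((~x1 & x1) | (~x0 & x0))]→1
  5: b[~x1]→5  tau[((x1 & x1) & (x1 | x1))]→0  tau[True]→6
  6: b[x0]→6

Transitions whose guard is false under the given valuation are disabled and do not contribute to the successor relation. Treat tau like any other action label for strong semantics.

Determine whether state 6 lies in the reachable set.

After dropping false guards: 6 live edges.
L0 = {0}
L1 = {5}  now seen {0,5}
L2 = {6}  now seen {0,5,6}
Reach set: {0,5,6}
trace reaching 6: c·tau

Answer: REACHABLE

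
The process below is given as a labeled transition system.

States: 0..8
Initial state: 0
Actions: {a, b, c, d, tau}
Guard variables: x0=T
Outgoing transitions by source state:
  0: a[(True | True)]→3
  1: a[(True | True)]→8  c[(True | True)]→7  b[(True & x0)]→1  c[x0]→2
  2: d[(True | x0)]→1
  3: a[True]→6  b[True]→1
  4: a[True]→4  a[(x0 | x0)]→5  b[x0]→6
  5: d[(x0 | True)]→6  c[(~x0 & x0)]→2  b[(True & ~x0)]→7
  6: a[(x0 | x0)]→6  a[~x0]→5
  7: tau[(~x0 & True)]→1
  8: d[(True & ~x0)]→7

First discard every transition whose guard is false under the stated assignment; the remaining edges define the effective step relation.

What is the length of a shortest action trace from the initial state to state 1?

Answer: 2

Trace:
Layered search for 1:
  depth 0: {0}
  depth 1: {3}
  depth 2: {1,6}
depth(1)=2, e.g. a·b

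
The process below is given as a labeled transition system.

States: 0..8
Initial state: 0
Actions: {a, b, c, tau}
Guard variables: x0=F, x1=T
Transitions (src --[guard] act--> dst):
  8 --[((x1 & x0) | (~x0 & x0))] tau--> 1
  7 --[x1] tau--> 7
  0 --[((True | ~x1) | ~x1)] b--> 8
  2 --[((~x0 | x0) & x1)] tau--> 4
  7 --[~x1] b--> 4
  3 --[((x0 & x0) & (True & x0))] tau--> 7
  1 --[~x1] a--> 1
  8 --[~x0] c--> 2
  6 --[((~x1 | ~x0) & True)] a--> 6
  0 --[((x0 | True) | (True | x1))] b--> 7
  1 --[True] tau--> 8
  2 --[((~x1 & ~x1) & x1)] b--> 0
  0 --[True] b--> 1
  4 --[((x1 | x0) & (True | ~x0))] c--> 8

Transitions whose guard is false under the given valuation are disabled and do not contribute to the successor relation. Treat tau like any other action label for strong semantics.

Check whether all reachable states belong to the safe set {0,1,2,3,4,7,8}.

Allowed set {0,1,2,3,4,7,8}
Reach set: {0,1,2,4,7,8}
  0: ok
  1: ok
  2: ok
  4: ok
  7: ok
  8: ok

Answer: INVARIANT HOLDS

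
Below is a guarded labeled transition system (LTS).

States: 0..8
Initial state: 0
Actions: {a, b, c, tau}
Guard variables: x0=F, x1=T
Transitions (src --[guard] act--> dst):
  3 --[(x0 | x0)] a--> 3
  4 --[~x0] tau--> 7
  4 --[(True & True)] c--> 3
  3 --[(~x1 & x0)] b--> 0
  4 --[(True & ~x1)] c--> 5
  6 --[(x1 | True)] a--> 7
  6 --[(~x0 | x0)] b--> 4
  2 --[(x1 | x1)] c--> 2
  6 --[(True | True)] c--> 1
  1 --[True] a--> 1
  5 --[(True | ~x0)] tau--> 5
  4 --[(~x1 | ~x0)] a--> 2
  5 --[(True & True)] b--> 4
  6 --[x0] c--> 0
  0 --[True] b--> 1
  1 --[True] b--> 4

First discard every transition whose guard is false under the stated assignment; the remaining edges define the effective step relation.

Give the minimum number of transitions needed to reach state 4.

Answer: 2

Trace:
Breadth-first toward 4:
  Layer 0: {0}
  Layer 1: {1}
  Layer 2: {4}
first hit 4 at d=2 via b·b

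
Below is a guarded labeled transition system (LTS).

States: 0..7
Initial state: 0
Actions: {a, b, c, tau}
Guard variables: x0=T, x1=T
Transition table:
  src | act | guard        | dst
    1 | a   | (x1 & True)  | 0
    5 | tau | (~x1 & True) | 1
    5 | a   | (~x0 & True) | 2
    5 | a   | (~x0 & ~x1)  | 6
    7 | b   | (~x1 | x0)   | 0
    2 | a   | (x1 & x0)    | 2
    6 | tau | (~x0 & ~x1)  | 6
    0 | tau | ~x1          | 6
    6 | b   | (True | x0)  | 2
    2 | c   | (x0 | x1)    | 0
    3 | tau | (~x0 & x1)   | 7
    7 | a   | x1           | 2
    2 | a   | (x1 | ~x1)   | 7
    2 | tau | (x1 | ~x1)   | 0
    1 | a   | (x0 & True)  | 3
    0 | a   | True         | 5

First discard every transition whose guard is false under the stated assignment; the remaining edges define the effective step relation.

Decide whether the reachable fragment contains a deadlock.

Answer: DEADLOCK at state 5

Trace:
R = {0,5}
  0: a→5  [1 out]
  5: ∅  [STUCK]
Path to 5: a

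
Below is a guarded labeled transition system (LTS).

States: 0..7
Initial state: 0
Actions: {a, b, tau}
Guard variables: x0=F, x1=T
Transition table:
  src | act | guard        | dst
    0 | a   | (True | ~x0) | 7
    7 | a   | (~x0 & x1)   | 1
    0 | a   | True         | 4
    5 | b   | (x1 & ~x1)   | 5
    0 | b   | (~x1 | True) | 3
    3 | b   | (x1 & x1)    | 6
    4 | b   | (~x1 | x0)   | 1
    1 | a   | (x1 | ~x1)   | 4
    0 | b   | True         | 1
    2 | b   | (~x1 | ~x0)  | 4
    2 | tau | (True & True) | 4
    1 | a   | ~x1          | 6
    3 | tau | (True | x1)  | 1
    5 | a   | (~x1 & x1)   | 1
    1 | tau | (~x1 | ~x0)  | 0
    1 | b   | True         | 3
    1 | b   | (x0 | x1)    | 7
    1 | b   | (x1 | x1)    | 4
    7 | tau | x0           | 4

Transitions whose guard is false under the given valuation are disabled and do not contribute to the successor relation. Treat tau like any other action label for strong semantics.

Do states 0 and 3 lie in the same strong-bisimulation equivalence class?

Answer: NOT BISIMILAR

Trace:
Bisimulation quotient by refinement:
  π0 = {{0,1,2,3,4,5,6,7}}
  π1 = {{0},{1},{2,3},{4,5,6},{7}}
  π2 = {{0},{1},{2},{3},{4,5,6},{7}}
Fixed point at round 3; 6 class(es).
0∈{0}, 3∈{3}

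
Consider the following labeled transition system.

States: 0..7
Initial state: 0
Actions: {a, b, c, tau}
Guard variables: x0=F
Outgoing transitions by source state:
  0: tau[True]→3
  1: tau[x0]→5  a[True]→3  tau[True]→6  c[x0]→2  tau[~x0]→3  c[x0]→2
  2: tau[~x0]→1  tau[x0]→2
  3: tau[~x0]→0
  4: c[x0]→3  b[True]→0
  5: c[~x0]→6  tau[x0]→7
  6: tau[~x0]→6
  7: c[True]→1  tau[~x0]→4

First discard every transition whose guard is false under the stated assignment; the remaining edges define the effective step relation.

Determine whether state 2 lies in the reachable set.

After dropping false guards: 11 live edges.
depth 0: {0}
depth 1: {3}  now seen {0,3}
Reachable = {0,3}

Answer: UNREACHABLE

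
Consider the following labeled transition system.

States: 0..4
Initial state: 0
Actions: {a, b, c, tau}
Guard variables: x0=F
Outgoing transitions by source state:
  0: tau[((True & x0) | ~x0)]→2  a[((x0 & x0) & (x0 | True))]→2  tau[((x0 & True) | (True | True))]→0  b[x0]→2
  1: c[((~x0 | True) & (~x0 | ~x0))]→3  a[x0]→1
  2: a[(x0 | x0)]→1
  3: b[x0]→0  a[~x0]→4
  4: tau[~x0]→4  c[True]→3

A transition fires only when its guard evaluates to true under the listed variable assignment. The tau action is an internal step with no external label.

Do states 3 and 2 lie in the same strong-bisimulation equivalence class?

Answer: NOT BISIMILAR

Trace:
Compute ~ classes (split until stable):
  π0 = {{0,1,2,3,4}}
  π1 = {{0},{1},{2},{3},{4}}
5 equivalence class(es) (converged in 2)
class of 3: {3}; class of 2: {2}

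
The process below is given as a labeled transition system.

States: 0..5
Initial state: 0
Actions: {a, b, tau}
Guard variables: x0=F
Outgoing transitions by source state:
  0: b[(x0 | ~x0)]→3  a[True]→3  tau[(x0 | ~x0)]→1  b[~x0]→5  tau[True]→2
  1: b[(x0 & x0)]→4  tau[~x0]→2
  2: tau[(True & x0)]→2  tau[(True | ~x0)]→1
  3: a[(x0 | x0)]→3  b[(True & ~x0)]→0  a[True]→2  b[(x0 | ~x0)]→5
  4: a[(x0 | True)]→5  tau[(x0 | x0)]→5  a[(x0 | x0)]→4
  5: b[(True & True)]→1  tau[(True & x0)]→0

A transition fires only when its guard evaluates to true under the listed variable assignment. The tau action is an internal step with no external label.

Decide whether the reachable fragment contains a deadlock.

Reach set: {0,1,2,3,5}
  0: a→3  b→3  b→5  tau→1  tau→2  [5 exit(s)]
  1: tau→2  [1 exit(s)]
  2: tau→1  [1 exit(s)]
  3: a→2  b→0  b→5  [3 exit(s)]
  5: b→1  [1 exit(s)]

Answer: DEADLOCK-FREE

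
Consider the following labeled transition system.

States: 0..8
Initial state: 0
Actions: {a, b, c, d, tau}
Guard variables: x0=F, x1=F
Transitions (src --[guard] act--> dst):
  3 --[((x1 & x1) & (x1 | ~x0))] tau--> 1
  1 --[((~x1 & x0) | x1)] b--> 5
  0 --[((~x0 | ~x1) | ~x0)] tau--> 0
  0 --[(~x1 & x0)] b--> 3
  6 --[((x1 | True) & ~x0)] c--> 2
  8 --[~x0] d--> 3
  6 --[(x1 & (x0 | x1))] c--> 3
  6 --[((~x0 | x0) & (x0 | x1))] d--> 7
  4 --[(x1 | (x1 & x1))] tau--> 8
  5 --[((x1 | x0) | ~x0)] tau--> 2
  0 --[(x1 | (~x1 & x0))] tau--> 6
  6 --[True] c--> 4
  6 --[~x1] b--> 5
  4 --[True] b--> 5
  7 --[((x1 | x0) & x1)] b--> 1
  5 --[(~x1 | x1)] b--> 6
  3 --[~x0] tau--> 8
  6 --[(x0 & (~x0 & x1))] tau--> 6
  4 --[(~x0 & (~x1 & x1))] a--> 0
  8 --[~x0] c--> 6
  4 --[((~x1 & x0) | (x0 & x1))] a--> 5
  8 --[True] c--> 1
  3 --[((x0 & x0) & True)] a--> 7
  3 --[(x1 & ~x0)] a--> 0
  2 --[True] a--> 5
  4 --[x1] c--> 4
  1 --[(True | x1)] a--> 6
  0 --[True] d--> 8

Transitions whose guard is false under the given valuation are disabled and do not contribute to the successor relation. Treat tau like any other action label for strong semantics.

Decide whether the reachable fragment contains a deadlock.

Answer: DEADLOCK-FREE

Working:
Reachable = {0,1,2,3,4,5,6,8}
  0: d→8  tau→0  [deg 2]
  1: a→6  [deg 1]
  2: a→5  [deg 1]
  3: tau→8  [deg 1]
  4: b→5  [deg 1]
  5: b→6  tau→2  [deg 2]
  6: b→5  c→2  c→4  [deg 3]
  8: c→1  c→6  d→3  [deg 3]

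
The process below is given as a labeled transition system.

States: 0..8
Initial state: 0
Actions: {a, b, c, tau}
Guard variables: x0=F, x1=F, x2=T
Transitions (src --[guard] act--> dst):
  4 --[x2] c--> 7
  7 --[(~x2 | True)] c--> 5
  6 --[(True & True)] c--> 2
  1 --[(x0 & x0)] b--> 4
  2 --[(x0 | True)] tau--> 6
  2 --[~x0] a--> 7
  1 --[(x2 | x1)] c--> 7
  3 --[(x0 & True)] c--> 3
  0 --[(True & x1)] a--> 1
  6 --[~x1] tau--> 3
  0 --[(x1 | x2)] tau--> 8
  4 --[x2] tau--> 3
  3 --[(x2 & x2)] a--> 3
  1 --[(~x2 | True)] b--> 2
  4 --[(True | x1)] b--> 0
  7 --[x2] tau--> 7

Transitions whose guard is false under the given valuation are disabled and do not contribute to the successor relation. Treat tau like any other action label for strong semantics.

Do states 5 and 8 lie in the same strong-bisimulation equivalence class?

Answer: BISIMILAR

Trace:
Bisimulation quotient by refinement:
  round 0: {{0,1,2,3,4,5,6,7,8}}
  round 1: {{0},{1},{2},{3},{4},{5,8},{6,7}}
  round 2: {{0},{1},{2},{3},{4},{5,8},{6},{7}}
stable after 3 split(s): 8 block(s)
class of 5: {5,8}; class of 8: {5,8}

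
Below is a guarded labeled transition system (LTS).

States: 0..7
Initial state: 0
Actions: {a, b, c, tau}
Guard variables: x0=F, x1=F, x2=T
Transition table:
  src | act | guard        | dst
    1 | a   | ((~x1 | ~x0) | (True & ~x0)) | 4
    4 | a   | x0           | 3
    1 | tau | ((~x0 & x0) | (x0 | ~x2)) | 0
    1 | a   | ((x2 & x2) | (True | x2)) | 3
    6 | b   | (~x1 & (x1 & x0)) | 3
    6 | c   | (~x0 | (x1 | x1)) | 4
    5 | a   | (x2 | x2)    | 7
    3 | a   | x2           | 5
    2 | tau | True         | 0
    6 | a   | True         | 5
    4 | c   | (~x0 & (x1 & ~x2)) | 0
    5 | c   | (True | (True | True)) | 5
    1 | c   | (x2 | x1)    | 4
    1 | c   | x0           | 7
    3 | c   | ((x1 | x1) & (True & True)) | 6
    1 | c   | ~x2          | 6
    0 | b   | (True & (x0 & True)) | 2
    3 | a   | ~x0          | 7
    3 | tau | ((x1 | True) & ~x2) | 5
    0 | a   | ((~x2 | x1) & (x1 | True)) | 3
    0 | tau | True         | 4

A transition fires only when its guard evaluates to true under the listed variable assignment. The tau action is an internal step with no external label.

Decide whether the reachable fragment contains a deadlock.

R = {0,4}
  0: tau→4  [deg 1]
  4: ∅  [STUCK]
witness 4: tau

Answer: DEADLOCK at state 4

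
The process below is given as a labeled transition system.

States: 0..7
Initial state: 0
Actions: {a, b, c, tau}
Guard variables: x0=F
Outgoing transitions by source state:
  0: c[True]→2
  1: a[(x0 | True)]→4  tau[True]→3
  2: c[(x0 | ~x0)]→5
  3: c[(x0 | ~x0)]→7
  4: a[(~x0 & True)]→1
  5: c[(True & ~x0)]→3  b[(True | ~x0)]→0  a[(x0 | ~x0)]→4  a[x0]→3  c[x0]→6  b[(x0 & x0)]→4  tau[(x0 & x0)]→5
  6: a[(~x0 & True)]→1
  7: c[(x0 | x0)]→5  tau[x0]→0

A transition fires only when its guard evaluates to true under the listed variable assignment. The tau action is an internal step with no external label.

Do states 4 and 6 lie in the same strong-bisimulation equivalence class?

Answer: BISIMILAR

Trace:
Bisimulation quotient by refinement:
  π0 = {{0,1,2,3,4,5,6,7}}
  π1 = {{0,2,3},{1},{4,6},{5},{7}}
  π2 = {{0},{1},{2},{3},{4,6},{5},{7}}
stable after 3 split(s): 7 block(s)
4∈{4,6}, 6∈{4,6}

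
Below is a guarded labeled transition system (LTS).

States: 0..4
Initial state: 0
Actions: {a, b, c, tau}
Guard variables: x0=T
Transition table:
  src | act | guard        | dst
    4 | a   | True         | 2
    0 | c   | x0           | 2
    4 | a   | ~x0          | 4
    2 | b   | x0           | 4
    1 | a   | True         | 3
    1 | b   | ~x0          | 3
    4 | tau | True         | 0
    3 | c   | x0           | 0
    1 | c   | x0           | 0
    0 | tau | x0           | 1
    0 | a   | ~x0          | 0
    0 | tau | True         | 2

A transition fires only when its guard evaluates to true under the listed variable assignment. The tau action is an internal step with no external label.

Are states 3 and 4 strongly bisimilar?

Bisimulation quotient by refinement:
  π0 = {{0,1,2,3,4}}
  π1 = {{0},{1},{2},{3},{4}}
Fixed point at round 2; 5 class(es).
class of 3: {3}; class of 4: {4}

Answer: NOT BISIMILAR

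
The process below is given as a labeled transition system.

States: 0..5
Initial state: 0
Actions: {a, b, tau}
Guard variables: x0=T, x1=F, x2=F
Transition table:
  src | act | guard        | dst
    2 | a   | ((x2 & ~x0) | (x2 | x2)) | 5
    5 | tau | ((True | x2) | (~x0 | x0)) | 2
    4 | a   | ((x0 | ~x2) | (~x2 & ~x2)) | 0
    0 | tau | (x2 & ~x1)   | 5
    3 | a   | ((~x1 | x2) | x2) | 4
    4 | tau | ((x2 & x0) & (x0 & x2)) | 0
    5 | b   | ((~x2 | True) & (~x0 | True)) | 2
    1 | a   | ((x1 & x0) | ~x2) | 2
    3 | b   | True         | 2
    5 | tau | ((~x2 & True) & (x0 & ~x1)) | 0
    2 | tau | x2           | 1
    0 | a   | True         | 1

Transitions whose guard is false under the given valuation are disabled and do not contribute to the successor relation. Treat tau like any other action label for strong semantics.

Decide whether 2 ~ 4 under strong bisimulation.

Bisimulation quotient by refinement:
  round 0: {{0,1,2,3,4,5}}
  round 1: {{0,1,4},{2},{3},{5}}
  round 2: {{0,4},{1},{2},{3},{5}}
  round 3: {{0},{1},{2},{3},{4},{5}}
6 equivalence class(es) (converged in 4)
2∈{2}, 4∈{4}

Answer: NOT BISIMILAR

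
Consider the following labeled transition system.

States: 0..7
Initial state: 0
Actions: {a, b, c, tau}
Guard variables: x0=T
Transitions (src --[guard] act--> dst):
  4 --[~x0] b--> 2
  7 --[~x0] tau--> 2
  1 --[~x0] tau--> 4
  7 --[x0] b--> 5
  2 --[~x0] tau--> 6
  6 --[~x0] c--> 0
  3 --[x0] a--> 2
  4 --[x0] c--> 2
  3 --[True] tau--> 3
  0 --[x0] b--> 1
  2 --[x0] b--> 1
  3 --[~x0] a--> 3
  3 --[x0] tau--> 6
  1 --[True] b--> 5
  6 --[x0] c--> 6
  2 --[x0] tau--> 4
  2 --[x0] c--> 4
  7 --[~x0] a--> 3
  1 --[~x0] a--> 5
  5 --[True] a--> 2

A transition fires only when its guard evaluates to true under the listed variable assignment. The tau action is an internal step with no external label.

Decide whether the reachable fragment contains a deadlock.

R = {0,1,2,4,5}
  0: b→1  [1 out]
  1: b→5  [1 out]
  2: b→1  c→4  tau→4  [3 out]
  4: c→2  [1 out]
  5: a→2  [1 out]

Answer: DEADLOCK-FREE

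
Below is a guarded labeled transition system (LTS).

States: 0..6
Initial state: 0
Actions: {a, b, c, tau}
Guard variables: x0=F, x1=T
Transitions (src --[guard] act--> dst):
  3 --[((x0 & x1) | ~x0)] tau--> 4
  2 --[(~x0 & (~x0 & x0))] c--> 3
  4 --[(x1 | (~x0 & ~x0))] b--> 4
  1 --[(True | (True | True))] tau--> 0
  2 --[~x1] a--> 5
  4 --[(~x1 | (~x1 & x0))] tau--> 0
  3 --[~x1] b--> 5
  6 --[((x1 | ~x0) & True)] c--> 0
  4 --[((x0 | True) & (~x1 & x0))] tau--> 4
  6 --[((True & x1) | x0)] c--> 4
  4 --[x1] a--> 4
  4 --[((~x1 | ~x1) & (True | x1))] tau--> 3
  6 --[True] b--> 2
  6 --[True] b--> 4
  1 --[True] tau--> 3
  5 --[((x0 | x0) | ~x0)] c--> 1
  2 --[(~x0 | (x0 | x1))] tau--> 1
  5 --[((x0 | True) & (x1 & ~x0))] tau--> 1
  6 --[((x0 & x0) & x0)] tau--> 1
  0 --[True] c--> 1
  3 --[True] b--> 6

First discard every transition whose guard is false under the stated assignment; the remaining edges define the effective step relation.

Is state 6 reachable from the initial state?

Guard filter leaves 14 enabled edge(s).
depth 0: {0}
depth 1: {1}  cumulative {0,1}
depth 2: {3}  cumulative {0,1,3}
depth 3: {4,6}  cumulative {0,1,3,4,6}
depth 4: {2}  cumulative {0,1,2,3,4,6}
Reachable = {0,1,2,3,4,6}
trace reaching 6: c·tau·b

Answer: REACHABLE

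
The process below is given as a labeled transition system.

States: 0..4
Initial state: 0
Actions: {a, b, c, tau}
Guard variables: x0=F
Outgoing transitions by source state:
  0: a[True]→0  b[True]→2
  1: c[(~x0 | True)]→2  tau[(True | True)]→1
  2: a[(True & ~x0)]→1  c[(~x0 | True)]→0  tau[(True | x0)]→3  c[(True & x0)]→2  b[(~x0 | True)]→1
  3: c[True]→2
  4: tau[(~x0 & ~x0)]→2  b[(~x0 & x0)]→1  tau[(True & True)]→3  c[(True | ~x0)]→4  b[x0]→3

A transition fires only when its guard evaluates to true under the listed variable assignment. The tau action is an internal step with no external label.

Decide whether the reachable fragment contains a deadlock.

Reach set: {0,1,2,3}
  0: a→0  b→2  [deg 2]
  1: c→2  tau→1  [deg 2]
  2: a→1  b→1  c→0  tau→3  [deg 4]
  3: c→2  [deg 1]

Answer: DEADLOCK-FREE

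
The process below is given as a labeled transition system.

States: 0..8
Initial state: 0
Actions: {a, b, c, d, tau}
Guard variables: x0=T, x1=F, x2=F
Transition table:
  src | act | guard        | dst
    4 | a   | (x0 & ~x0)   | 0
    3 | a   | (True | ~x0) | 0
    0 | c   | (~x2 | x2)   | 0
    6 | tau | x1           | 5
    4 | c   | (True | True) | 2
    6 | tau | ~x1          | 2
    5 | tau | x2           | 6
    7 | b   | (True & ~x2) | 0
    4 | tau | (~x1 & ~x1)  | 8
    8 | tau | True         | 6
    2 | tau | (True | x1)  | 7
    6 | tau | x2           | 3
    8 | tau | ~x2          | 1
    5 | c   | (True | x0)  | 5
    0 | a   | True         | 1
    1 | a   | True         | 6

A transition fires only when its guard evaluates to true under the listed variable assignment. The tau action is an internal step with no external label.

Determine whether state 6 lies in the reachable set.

Guard filter leaves 12 enabled edge(s).
depth 0: {0}
depth 1: {1}  total {0,1}
depth 2: {6}  total {0,1,6}
depth 3: {2}  total {0,1,2,6}
depth 4: {7}  total {0,1,2,6,7}
Reach set: {0,1,2,6,7}
Path to 6: a·a

Answer: REACHABLE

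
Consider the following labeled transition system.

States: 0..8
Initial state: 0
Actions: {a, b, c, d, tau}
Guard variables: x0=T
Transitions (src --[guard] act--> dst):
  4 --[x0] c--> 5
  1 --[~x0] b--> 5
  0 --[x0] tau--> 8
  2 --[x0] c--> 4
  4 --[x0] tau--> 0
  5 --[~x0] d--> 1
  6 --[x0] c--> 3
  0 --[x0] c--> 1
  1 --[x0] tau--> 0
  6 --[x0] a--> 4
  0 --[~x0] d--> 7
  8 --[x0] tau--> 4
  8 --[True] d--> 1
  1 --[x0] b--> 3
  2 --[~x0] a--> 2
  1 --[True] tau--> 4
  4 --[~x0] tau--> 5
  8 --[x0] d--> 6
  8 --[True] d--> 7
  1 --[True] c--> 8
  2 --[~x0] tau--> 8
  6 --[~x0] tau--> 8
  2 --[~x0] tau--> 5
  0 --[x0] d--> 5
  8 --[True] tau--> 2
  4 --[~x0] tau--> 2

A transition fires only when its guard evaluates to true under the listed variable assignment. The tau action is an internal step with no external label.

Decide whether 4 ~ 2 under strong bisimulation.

Compute ~ classes (split until stable):
  P[0] = {{0,1,2,3,4,5,6,7,8}}
  P[1] = {{0},{1},{2},{3,5,7},{4},{6},{8}}
Fixed point at round 2; 7 class(es).
[4]={4}  [2]={2}

Answer: NOT BISIMILAR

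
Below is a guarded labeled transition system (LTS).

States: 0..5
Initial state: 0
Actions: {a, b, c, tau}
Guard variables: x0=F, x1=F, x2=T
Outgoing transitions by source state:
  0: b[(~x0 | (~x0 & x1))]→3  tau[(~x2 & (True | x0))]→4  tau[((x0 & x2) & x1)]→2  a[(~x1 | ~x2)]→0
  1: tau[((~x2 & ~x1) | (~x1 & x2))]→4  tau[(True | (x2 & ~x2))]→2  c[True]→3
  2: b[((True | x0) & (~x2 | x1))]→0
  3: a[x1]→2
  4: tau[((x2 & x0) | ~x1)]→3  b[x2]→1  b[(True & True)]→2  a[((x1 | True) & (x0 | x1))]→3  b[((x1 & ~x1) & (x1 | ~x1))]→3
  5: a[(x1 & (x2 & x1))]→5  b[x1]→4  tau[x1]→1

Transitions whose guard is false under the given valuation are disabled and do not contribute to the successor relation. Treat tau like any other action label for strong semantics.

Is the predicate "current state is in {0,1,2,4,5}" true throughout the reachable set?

Answer: INVARIANT VIOLATED at state 3

Working:
Allowed set {0,1,2,4,5}
Reach set: {0,3}
  0: ✓
  3: ✗ unsafe
reach 3 via b — violates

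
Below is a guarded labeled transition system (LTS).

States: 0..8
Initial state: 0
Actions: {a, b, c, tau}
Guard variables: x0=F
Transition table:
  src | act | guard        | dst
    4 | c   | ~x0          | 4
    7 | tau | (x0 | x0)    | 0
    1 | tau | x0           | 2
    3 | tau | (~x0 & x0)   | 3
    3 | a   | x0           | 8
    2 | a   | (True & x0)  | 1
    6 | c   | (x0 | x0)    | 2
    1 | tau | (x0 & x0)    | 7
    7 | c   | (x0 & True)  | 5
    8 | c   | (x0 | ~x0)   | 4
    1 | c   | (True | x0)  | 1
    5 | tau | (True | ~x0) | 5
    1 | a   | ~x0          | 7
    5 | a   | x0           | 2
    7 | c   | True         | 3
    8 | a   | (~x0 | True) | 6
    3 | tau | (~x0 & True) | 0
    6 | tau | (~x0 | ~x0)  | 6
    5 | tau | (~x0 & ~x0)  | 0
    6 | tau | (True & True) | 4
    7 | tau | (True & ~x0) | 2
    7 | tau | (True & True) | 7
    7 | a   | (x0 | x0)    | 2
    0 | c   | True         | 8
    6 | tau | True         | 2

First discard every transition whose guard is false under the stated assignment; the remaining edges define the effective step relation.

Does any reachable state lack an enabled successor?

Reachable = {0,2,4,6,8}
  0: c→8  [deg 1]
  2: ∅  [deadlock]
  4: c→4  [deg 1]
  6: tau→2  tau→4  tau→6  [deg 3]
  8: a→6  c→4  [deg 2]
witness 2: c·a·tau

Answer: DEADLOCK at state 2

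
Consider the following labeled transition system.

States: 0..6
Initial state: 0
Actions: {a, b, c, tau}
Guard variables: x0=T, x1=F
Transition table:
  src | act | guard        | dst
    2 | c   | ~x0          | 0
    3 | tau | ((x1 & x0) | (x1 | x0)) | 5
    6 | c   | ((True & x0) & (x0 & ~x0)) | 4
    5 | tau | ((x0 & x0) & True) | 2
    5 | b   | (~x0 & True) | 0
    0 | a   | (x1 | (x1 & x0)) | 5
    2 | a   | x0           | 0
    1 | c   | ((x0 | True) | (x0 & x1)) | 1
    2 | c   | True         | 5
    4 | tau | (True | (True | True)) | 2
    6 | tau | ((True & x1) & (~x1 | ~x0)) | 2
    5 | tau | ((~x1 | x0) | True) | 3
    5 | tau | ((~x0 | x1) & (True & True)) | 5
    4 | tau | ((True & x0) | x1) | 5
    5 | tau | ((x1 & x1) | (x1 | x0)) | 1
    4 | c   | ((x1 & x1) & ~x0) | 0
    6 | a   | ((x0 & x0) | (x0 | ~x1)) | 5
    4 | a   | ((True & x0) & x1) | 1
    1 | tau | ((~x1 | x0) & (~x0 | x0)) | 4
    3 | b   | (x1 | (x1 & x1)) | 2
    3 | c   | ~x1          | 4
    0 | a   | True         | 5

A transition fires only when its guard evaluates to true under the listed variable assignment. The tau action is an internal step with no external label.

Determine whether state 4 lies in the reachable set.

Answer: REACHABLE

Trace:
Guard filter leaves 13 enabled edge(s).
Layer 0: {0}
Layer 1: {5}  cumulative {0,5}
Layer 2: {1,2,3}  cumulative {0,1,2,3,5}
Layer 3: {4}  cumulative {0,1,2,3,4,5}
Reachable = {0,1,2,3,4,5}
witness 4: a·tau·tau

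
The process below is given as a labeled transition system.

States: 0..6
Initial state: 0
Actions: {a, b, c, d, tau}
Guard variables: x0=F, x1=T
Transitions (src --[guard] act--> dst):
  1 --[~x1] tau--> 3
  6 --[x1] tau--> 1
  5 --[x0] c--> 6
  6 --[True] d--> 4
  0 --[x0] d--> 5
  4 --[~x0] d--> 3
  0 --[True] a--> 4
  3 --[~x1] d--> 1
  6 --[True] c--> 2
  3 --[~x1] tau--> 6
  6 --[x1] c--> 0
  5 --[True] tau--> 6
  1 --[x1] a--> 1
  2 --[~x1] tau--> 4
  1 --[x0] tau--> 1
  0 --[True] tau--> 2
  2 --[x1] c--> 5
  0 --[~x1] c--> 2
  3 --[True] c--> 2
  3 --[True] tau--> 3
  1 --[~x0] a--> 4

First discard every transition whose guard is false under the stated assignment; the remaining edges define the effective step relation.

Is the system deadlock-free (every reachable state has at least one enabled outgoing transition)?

Answer: DEADLOCK-FREE

Working:
R = {0,1,2,3,4,5,6}
  0: a→4  tau→2  [2 exit(s)]
  1: a→1  a→4  [2 exit(s)]
  2: c→5  [1 exit(s)]
  3: c→2  tau→3  [2 exit(s)]
  4: d→3  [1 exit(s)]
  5: tau→6  [1 exit(s)]
  6: c→0  c→2  d→4  tau→1  [4 exit(s)]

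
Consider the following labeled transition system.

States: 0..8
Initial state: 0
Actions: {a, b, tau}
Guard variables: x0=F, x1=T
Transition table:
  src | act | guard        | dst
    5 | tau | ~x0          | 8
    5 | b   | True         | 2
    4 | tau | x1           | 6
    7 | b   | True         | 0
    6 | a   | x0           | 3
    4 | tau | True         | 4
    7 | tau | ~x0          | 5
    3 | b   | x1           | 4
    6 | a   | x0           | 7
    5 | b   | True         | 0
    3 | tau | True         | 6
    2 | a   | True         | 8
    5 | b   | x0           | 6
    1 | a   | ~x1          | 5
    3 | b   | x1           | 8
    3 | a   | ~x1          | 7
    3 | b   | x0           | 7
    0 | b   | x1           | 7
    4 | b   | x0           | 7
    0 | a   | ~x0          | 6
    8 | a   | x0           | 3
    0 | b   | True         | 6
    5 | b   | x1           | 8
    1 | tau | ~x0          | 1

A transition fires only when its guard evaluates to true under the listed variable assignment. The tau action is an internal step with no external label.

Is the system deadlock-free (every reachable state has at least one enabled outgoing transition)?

R = {0,2,5,6,7,8}
  0: a→6  b→6  b→7  [3 exit(s)]
  2: a→8  [1 exit(s)]
  5: b→0  b→2  b→8  tau→8  [4 exit(s)]
  6: ∅  [deadlock]
  7: b→0  tau→5  [2 exit(s)]
  8: ∅  [deadlock]
witness 6: b

Answer: DEADLOCK at state 6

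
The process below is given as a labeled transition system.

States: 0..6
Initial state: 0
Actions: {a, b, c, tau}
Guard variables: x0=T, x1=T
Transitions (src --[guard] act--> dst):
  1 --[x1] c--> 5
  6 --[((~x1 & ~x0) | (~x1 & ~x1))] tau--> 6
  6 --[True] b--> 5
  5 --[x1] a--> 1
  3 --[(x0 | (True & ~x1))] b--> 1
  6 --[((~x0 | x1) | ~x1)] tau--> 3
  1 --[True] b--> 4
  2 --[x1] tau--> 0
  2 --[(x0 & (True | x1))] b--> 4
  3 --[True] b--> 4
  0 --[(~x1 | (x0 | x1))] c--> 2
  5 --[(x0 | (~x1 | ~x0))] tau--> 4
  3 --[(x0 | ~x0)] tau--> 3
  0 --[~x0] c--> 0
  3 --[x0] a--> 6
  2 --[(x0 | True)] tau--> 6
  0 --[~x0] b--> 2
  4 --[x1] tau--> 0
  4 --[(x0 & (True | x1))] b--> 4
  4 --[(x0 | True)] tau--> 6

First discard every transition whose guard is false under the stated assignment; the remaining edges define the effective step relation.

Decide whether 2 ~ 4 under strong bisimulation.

Answer: BISIMILAR

Analysis:
Refine partition for ~:
  round 0: {{0,1,2,3,4,5,6}}
  round 1: {{0},{1},{2,4,6},{3},{5}}
  round 2: {{0},{1},{2,4},{3},{5},{6}}
stable after 3 split(s): 6 block(s)
[2]={2,4}  [4]={2,4}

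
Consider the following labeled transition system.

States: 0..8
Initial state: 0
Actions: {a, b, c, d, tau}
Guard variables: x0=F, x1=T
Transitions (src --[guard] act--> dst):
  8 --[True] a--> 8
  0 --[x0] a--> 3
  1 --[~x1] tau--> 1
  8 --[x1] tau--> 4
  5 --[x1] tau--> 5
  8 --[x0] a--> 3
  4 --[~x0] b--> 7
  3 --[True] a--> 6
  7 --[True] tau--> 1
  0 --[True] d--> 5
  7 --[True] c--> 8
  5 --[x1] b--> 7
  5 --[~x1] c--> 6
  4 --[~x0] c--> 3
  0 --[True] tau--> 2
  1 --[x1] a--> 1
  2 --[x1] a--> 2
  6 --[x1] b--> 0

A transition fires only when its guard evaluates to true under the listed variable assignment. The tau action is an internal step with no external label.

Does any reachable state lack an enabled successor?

Answer: DEADLOCK-FREE

Trace:
Reachable = {0,1,2,3,4,5,6,7,8}
  0: d→5  tau→2  [deg 2]
  1: a→1  [deg 1]
  2: a→2  [deg 1]
  3: a→6  [deg 1]
  4: b→7  c→3  [deg 2]
  5: b→7  tau→5  [deg 2]
  6: b→0  [deg 1]
  7: c→8  tau→1  [deg 2]
  8: a→8  tau→4  [deg 2]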